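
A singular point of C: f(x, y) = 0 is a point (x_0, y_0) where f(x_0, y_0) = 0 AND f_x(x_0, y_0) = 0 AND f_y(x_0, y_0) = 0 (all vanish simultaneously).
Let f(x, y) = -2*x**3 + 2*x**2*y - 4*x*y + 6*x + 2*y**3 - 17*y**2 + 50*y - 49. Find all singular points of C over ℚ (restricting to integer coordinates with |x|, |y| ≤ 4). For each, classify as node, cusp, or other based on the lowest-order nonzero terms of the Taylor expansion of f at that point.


Singular points: {(1, 3)}; classification: cusp.

Compute partial derivatives:
  f_x = -6*x**2 + 4*x*y - 4*y + 6.
  f_y = 2*x**2 - 4*x + 6*y**2 - 34*y + 50.
Scan x_0 ∈ {−4, ..., 4}. For each x_0, f_y(x_0, y) is a polynomial in y; find its integer roots y ∈ {−4, ..., 4}, then test f_x and f at those candidates.
  x = -4: f_y(-4, y) = 6*y**2 - 34*y + 98; no integer root y with |y| ≤ 4.
  x = -3: f_y(-3, y) = 6*y**2 - 34*y + 80; no integer root y with |y| ≤ 4.
  x = -2: f_y(-2, y) = 6*y**2 - 34*y + 66; no integer root y with |y| ≤ 4.
  x = -1: f_y(-1, y) = 6*y**2 - 34*y + 56; no integer root y with |y| ≤ 4.
  x = 0: f_y(0, y) = 6*y**2 - 34*y + 50; no integer root y with |y| ≤ 4.
  x = 1: f_y(1, y) = 6*y**2 - 34*y + 48; vanishes at y ∈ {3}. (1, 3): f_x = 0, f = 0 — SINGULAR.
  x = 2: f_y(2, y) = 6*y**2 - 34*y + 50; no integer root y with |y| ≤ 4.
  x = 3: f_y(3, y) = 6*y**2 - 34*y + 56; no integer root y with |y| ≤ 4.
  x = 4: f_y(4, y) = 6*y**2 - 34*y + 66; no integer root y with |y| ≤ 4.
Only singular point on the grid: (1, 3).
Classify: substitute x = 1 + u, y = 3 + v and expand: f = -2*u**3 + 2*u**2*v + 2*v**3 + v**2.
No constant or linear terms (consistent with a singular point). Quadratic part: v**2. Cubic part: -2*u**3 + 2*u**2*v + 2*v**3.
The quadratic part v**2 is a perfect square, so there is a single (double) tangent line v = 0, i.e. y = 3. Restricting the cubic part to that line (v = 0) leaves -2*u**3 ≠ 0, so f is not divisible by v and the branch is v² ≈ 2*u**3 to lowest order — this is a cusp.
Classification: cusp.


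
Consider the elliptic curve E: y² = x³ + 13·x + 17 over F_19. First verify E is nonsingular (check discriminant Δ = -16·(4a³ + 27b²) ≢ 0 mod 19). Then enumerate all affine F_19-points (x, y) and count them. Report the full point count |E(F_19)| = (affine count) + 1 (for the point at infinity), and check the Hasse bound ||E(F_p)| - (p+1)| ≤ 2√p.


Affine points = {(0, 6), (0, 13), (3, 8), (3, 11), (4, 0), (5, 6), (5, 13), (6, 8), (6, 11), (8, 5), (8, 14), (10, 8), (10, 11), (11, 3), (11, 16), (12, 1), (12, 18), (14, 6), (14, 13)}; affine count = 19; |E(F_19)| = 20.

Discriminant check: Δ ∝ 4a³ + 27b² = 4·13³ + 27·17² = 4·2197 + 27·289 ≡ 4 (mod 19). Nonzero ⇒ E is nonsingular.
For each x ∈ F_19, compute rhs = x³ + 13·x + 17 mod 19, then count y ∈ F_19 with y² ≡ rhs.
  x = 0: rhs = 17, matching y values: 6, 13 (2 points).
  x = 1: rhs = 12, matching y values: none (0 points).
  x = 2: rhs = 13, matching y values: none (0 points).
  x = 3: rhs = 7, matching y values: 8, 11 (2 points).
  x = 4: rhs = 0, matching y values: 0 (1 points).
  x = 5: rhs = 17, matching y values: 6, 13 (2 points).
  x = 6: rhs = 7, matching y values: 8, 11 (2 points).
  x = 7: rhs = 14, matching y values: none (0 points).
  x = 8: rhs = 6, matching y values: 5, 14 (2 points).
  x = 9: rhs = 8, matching y values: none (0 points).
  x = 10: rhs = 7, matching y values: 8, 11 (2 points).
  x = 11: rhs = 9, matching y values: 3, 16 (2 points).
  x = 12: rhs = 1, matching y values: 1, 18 (2 points).
  x = 13: rhs = 8, matching y values: none (0 points).
  x = 14: rhs = 17, matching y values: 6, 13 (2 points).
  x = 15: rhs = 15, matching y values: none (0 points).
  x = 16: rhs = 8, matching y values: none (0 points).
  x = 17: rhs = 2, matching y values: none (0 points).
  x = 18: rhs = 3, matching y values: none (0 points).
Total affine count: 19.
Full point count |E(F_19)| = 19 + 1 = 20.
Hasse bound: |20 − (19+1)| = |0| = 0 ≤ 2√19 ≈ 8.7178 ✓.


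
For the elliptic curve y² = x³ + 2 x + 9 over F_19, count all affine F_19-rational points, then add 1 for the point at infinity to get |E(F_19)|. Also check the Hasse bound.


Affine points = {(0, 3), (0, 16), (3, 2), (3, 17), (4, 9), (4, 10), (5, 7), (5, 12), (6, 3), (6, 16), (7, 9), (7, 10), (8, 9), (8, 10), (13, 3), (13, 16), (14, 8), (14, 11), (17, 4), (17, 15), (18, 5), (18, 14)}; affine count = 22; |E(F_19)| = 23.

Discriminant check: Δ ∝ 4a³ + 27b² = 4·2³ + 27·9² = 4·8 + 27·81 ≡ 15 (mod 19). Nonzero ⇒ E is nonsingular.
For each x ∈ F_19, compute rhs = x³ + 2·x + 9 mod 19, then count y ∈ F_19 with y² ≡ rhs.
  x = 0: rhs = 9, matching y values: 3, 16 (2 points).
  x = 1: rhs = 12, matching y values: none (0 points).
  x = 2: rhs = 2, matching y values: none (0 points).
  x = 3: rhs = 4, matching y values: 2, 17 (2 points).
  x = 4: rhs = 5, matching y values: 9, 10 (2 points).
  x = 5: rhs = 11, matching y values: 7, 12 (2 points).
  x = 6: rhs = 9, matching y values: 3, 16 (2 points).
  x = 7: rhs = 5, matching y values: 9, 10 (2 points).
  x = 8: rhs = 5, matching y values: 9, 10 (2 points).
  x = 9: rhs = 15, matching y values: none (0 points).
  x = 10: rhs = 3, matching y values: none (0 points).
  x = 11: rhs = 13, matching y values: none (0 points).
  x = 12: rhs = 13, matching y values: none (0 points).
  x = 13: rhs = 9, matching y values: 3, 16 (2 points).
  x = 14: rhs = 7, matching y values: 8, 11 (2 points).
  x = 15: rhs = 13, matching y values: none (0 points).
  x = 16: rhs = 14, matching y values: none (0 points).
  x = 17: rhs = 16, matching y values: 4, 15 (2 points).
  x = 18: rhs = 6, matching y values: 5, 14 (2 points).
Total affine count: 22.
Full point count |E(F_19)| = 22 + 1 = 23.
Hasse bound: |23 − (19+1)| = |3| = 3 ≤ 2√19 ≈ 8.7178 ✓.


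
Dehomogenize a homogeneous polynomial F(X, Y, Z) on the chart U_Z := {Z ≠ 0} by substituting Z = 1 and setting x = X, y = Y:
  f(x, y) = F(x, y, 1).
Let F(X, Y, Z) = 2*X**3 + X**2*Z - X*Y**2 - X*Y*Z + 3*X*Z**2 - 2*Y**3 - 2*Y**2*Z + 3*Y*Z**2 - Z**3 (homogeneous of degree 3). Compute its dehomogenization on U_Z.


f(x, y) = 2*x**3 + x**2 - x*y**2 - x*y + 3*x - 2*y**3 - 2*y**2 + 3*y - 1

On U_Z we set Z = 1. Each monomial c·X^i·Y^j·Z^k in F becomes c·x^i·y^j·1^k = c·x^i·y^j.
Substituting Z = 1: F(X, Y, 1) = 2*x**3 + x**2 - x*y**2 - x*y + 3*x - 2*y**3 - 2*y**2 + 3*y - 1.
Note: deg(f) ≤ deg(F) = 3; strict inequality happens when F is divisible by Z (lost terms).


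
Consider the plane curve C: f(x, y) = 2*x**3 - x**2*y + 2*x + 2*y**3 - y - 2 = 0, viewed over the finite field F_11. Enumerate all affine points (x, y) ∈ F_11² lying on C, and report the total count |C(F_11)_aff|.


Affine F_11-points: {(1, 5), (3, 10), (6, 1), (6, 3), (6, 7), (7, 7), (8, 2), (9, 0)}; count = 8.

For each of the 121 pairs (x, y) ∈ F_11², evaluate f(x, y) mod 11. Record the zeros.
  x = 0: [0↦9, 1↦10, 2↦1, 3↦5, 4↦1, 5↦1, 6↦6, 7↦6, 8↦2, 9↦6, 10↦8]  zeros at y ∈ ∅
  x = 1: [0↦2, 1↦2, 2↦3, 3↦6, 4↦1, 5↦0, 6↦4, 7↦3, 8↦9, 9↦1, 10↦2]  zeros at y ∈ {5}
  x = 2: [0↦7, 1↦4, 2↦2, 3↦2, 4↦5, 5↦1, 6↦2, 7↦9, 8↦1, 9↦1, 10↦10]  zeros at y ∈ ∅
  x = 3: [0↦3, 1↦6, 2↦10, 3↦5, 4↦3, 5↦5, 6↦1, 7↦3, 8↦1, 9↦7, 10↦0]  zeros at y ∈ {10}
  x = 4: [0↦2, 1↦9, 2↦6, 3↦5, 4↦7, 5↦2, 6↦2, 7↦8, 8↦10, 9↦9, 10↦6]  zeros at y ∈ ∅
  x = 5: [0↦5, 1↦3, 2↦2, 3↦3, 4↦7, 5↦4, 6↦6, 7↦3, 8↦7, 9↦8, 10↦7]  zeros at y ∈ ∅
  x = 6: [0↦2, 1↦0, 2↦10, 3↦0, 4↦4, 5↦1, 6↦3, 7↦0, 8↦4, 9↦5, 10↦4]  zeros at y ∈ {1, 3, 7}
  x = 7: [0↦5, 1↦1, 2↦9, 3↦8, 4↦10, 5↦5, 6↦5, 7↦0, 8↦2, 9↦1, 10↦9]  zeros at y ∈ {7}
  x = 8: [0↦4, 1↦7, 2↦0, 3↦6, 4↦4, 5↦6, 6↦2, 7↦4, 8↦2, 9↦8, 10↦1]  zeros at y ∈ {2}
  x = 9: [0↦0, 1↦8, 2↦6, 3↦6, 4↦9, 5↦5, 6↦6, 7↦2, 8↦5, 9↦5, 10↦3]  zeros at y ∈ {0}
  x = 10: [0↦5, 1↦5, 2↦6, 3↦9, 4↦4, 5↦3, 6↦7, 7↦6, 8↦1, 9↦4, 10↦5]  zeros at y ∈ ∅
Collecting zeros: affine points = {(1, 5), (3, 10), (6, 1), (6, 3), (6, 7), (7, 7), (8, 2), (9, 0)}.
Total count |C(F_11)_aff| = 8.


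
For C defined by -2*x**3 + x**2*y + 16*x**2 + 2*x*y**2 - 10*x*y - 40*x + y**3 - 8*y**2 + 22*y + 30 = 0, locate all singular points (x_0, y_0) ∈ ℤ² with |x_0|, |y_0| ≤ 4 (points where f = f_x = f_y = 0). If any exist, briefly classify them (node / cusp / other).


Singular points: {(3, 1)}; classification: node.

Compute partial derivatives:
  f_x = -6*x**2 + 2*x*y + 32*x + 2*y**2 - 10*y - 40.
  f_y = x**2 + 4*x*y - 10*x + 3*y**2 - 16*y + 22.
Scan x_0 ∈ {−4, ..., 4}. For each x_0, f_y(x_0, y) is a polynomial in y; find its integer roots y ∈ {−4, ..., 4}, then test f_x and f at those candidates.
  x = -4: f_y(-4, y) = 3*y**2 - 32*y + 78; no integer root y with |y| ≤ 4.
  x = -3: f_y(-3, y) = 3*y**2 - 28*y + 61; no integer root y with |y| ≤ 4.
  x = -2: f_y(-2, y) = 3*y**2 - 24*y + 46; no integer root y with |y| ≤ 4.
  x = -1: f_y(-1, y) = 3*y**2 - 20*y + 33; vanishes at y ∈ {3}. (-1, 3): f_x = -96 ≠ 0.
  x = 0: f_y(0, y) = 3*y**2 - 16*y + 22; no integer root y with |y| ≤ 4.
  x = 1: f_y(1, y) = 3*y**2 - 12*y + 13; no integer root y with |y| ≤ 4.
  x = 2: f_y(2, y) = 3*y**2 - 8*y + 6; no integer root y with |y| ≤ 4.
  x = 3: f_y(3, y) = 3*y**2 - 4*y + 1; vanishes at y ∈ {1}. (3, 1): f_x = 0, f = 0 — SINGULAR.
  x = 4: f_y(4, y) = 3*y**2 - 2; no integer root y with |y| ≤ 4.
Only singular point on the grid: (3, 1).
Classify: substitute x = 3 + u, y = 1 + v and expand: f = -2*u**3 + u**2*v - u**2 + 2*u*v**2 + v**3 + v**2.
No constant or linear terms (consistent with a singular point). Quadratic part: -u**2 + v**2. Cubic part: -2*u**3 + u**2*v + 2*u*v**2 + v**3.
The quadratic part v**2 - u**2 = (v − u)(v + u) splits into two distinct linear factors, so there are two distinct tangent lines y − 1 = ±(x − 3) — this is a node (ordinary double point).
Classification: node.


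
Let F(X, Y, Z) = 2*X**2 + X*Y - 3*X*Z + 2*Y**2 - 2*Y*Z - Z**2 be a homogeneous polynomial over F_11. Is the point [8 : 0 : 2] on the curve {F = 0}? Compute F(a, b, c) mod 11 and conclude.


F(8,0,2) ≡ 10 (mod 11); P is NOT on the curve.

Evaluate F(8, 0, 2) term-by-term (mod 11).
  2*X**2 ↦ 2·64·1·1 = 128
  X*Y ↦ 1·8·0·1 = 0
  -3*X*Z ↦ -3·8·1·2 = -48
  2*Y**2 ↦ 2·1·0·1 = 0
  -2*Y*Z ↦ -2·1·0·2 = 0
  -Z**2 ↦ -1·1·1·4 = -4
Sum: F(8, 0, 2) = (128) + (0) + (-48) + (0) + (0) + (-4) = 76.
Reducing mod 11: 76 ≡ 10 (mod 11).
Since F(a, b, c) ≡ 10 ≠ 0 (mod 11), P does NOT lie on the curve.


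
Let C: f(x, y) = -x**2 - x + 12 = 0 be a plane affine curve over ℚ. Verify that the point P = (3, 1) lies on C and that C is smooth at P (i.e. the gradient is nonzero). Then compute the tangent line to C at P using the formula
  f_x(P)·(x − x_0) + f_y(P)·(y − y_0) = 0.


Tangent line at P: 21 - 7*x = 0.

Step 1: f(3, 1) = 0, so P lies on C.
Step 2: partial derivatives
  f_x(x, y) = -2*x - 1, f_y(x, y) = 0.
  f_x(P) = -7, f_y(P) = 0 (gradient nonzero, so P is smooth).
Step 3: tangent line at P: -7·(x − 3) + 0·(y − 1) = 0.
Expanding: 21 - 7*x = 0.


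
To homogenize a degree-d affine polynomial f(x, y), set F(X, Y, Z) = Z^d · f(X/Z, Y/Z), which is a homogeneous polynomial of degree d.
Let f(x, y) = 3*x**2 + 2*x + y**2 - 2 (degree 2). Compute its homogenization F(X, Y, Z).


F(X, Y, Z) = 3*X**2 + 2*X*Z + Y**2 - 2*Z**2

deg(f) = 2.
Substitute x = X/Z, y = Y/Z into f, then multiply by Z^2.
  monomial 3·x^2·y^0 ↦ 3·X^2·Y^0·Z^0.
  monomial 2·x^1·y^0 ↦ 2·X^1·Y^0·Z^1.
  monomial 1·x^0·y^2 ↦ 1·X^0·Y^2·Z^0.
  monomial -2·x^0·y^0 ↦ -2·X^0·Y^0·Z^2.
Collecting: F(X, Y, Z) = 3*X**2 + 2*X*Z + Y**2 - 2*Z**2.


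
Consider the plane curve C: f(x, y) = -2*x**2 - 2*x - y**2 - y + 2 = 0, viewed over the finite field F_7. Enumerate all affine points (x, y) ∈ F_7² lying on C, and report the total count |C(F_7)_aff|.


Affine F_7-points: {(0, 1), (0, 5), (1, 3), (3, 2), (3, 4), (5, 3), (6, 1), (6, 5)}; count = 8.

For each of the 49 pairs (x, y) ∈ F_7², evaluate f(x, y) mod 7. Record the zeros.
  x = 0: [0↦2, 1↦0, 2↦3, 3↦4, 4↦3, 5↦0, 6↦2]  zeros at y ∈ {1, 5}
  x = 1: [0↦5, 1↦3, 2↦6, 3↦0, 4↦6, 5↦3, 6↦5]  zeros at y ∈ {3}
  x = 2: [0↦4, 1↦2, 2↦5, 3↦6, 4↦5, 5↦2, 6↦4]  zeros at y ∈ ∅
  x = 3: [0↦6, 1↦4, 2↦0, 3↦1, 4↦0, 5↦4, 6↦6]  zeros at y ∈ {2, 4}
  x = 4: [0↦4, 1↦2, 2↦5, 3↦6, 4↦5, 5↦2, 6↦4]  zeros at y ∈ ∅
  x = 5: [0↦5, 1↦3, 2↦6, 3↦0, 4↦6, 5↦3, 6↦5]  zeros at y ∈ {3}
  x = 6: [0↦2, 1↦0, 2↦3, 3↦4, 4↦3, 5↦0, 6↦2]  zeros at y ∈ {1, 5}
Collecting zeros: affine points = {(0, 1), (0, 5), (1, 3), (3, 2), (3, 4), (5, 3), (6, 1), (6, 5)}.
Total count |C(F_7)_aff| = 8.


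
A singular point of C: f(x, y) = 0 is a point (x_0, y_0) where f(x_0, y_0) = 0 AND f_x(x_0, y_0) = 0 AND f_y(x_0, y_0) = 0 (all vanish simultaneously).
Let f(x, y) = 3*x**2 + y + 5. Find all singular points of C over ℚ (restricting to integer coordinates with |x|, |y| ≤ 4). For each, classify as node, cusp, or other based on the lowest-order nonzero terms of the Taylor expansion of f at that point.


No singular points in the scanned grid; C is smooth there.

Compute partial derivatives:
  f_x = 6*x.
  f_y = 1.
f_y = 1 is a nonzero constant, so f_y never vanishes: no point (x, y) can satisfy f = f_x = f_y = 0. In particular no (x, y) ∈ {−4, ..., 4}² is singular; the curve is smooth.


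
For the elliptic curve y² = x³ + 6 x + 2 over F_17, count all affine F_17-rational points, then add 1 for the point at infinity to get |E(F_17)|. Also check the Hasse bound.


Affine points = {(0, 6), (0, 11), (1, 3), (1, 14), (3, 8), (3, 9), (5, 2), (5, 15), (6, 4), (6, 13), (7, 8), (7, 9), (8, 1), (8, 16), (10, 5), (10, 12), (12, 0), (13, 4), (13, 13), (14, 5), (14, 12), (15, 4), (15, 13)}; affine count = 23; |E(F_17)| = 24.

Discriminant check: Δ ∝ 4a³ + 27b² = 4·6³ + 27·2² = 4·216 + 27·4 ≡ 3 (mod 17). Nonzero ⇒ E is nonsingular.
For each x ∈ F_17, compute rhs = x³ + 6·x + 2 mod 17, then count y ∈ F_17 with y² ≡ rhs.
  x = 0: rhs = 2, matching y values: 6, 11 (2 points).
  x = 1: rhs = 9, matching y values: 3, 14 (2 points).
  x = 2: rhs = 5, matching y values: none (0 points).
  x = 3: rhs = 13, matching y values: 8, 9 (2 points).
  x = 4: rhs = 5, matching y values: none (0 points).
  x = 5: rhs = 4, matching y values: 2, 15 (2 points).
  x = 6: rhs = 16, matching y values: 4, 13 (2 points).
  x = 7: rhs = 13, matching y values: 8, 9 (2 points).
  x = 8: rhs = 1, matching y values: 1, 16 (2 points).
  x = 9: rhs = 3, matching y values: none (0 points).
  x = 10: rhs = 8, matching y values: 5, 12 (2 points).
  x = 11: rhs = 5, matching y values: none (0 points).
  x = 12: rhs = 0, matching y values: 0 (1 points).
  x = 13: rhs = 16, matching y values: 4, 13 (2 points).
  x = 14: rhs = 8, matching y values: 5, 12 (2 points).
  x = 15: rhs = 16, matching y values: 4, 13 (2 points).
  x = 16: rhs = 12, matching y values: none (0 points).
Total affine count: 23.
Full point count |E(F_17)| = 23 + 1 = 24.
Hasse bound: |24 − (17+1)| = |6| = 6 ≤ 2√17 ≈ 8.2462 ✓.


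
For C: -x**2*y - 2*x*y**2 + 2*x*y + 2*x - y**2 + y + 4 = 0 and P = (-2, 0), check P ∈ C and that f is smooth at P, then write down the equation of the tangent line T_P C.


Tangent line at P: 2*x - 7*y + 4 = 0.

Step 1: f(-2, 0) = 0, so P lies on C.
Step 2: partial derivatives
  f_x(x, y) = -2*x*y - 2*y**2 + 2*y + 2, f_y(x, y) = -x**2 - 4*x*y + 2*x - 2*y + 1.
  f_x(P) = 2, f_y(P) = -7 (gradient nonzero, so P is smooth).
Step 3: tangent line at P: 2·(x − -2) + -7·(y − 0) = 0.
Expanding: 2*x - 7*y + 4 = 0.


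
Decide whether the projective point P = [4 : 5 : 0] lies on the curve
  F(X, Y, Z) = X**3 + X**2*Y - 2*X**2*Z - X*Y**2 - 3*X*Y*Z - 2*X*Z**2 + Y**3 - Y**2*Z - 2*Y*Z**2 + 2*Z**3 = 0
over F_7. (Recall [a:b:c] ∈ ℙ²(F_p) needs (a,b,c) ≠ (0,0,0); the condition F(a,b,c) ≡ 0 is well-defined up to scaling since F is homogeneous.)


F(4,5,0) ≡ 1 (mod 7); P is NOT on the curve.

Evaluate F(4, 5, 0) term-by-term (mod 7).
  X**3 ↦ 1·64·1·1 = 64
  X**2*Y ↦ 1·16·5·1 = 80
  -2*X**2*Z ↦ -2·16·1·0 = 0
  -X*Y**2 ↦ -1·4·25·1 = -100
  -3*X*Y*Z ↦ -3·4·5·0 = 0
  -2*X*Z**2 ↦ -2·4·1·0 = 0
  Y**3 ↦ 1·1·125·1 = 125
  -Y**2*Z ↦ -1·1·25·0 = 0
  -2*Y*Z**2 ↦ -2·1·5·0 = 0
  2*Z**3 ↦ 2·1·1·0 = 0
Sum: F(4, 5, 0) = (64) + (80) + (0) + (-100) + (0) + (0) + (125) + (0) + (0) + (0) = 169.
Reducing mod 7: 169 ≡ 1 (mod 7).
Since F(a, b, c) ≡ 1 ≠ 0 (mod 7), P does NOT lie on the curve.


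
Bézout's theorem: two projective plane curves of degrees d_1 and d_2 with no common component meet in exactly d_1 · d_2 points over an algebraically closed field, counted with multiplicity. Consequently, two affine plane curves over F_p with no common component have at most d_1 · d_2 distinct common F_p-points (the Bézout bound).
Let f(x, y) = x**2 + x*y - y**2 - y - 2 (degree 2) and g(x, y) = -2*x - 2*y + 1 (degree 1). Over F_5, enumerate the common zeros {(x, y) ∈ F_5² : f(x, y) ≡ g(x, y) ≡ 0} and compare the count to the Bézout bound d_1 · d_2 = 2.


Common zeros: {(1, 2), (4, 4)}; count = 2; Bézout bound = 2.

deg(f) = 2, deg(g) = 1, so Bézout bound = 2.
Scan x ∈ F_5. For each x, list the y ∈ F_5 with f(x, y) ≡ 0 and those with g(x, y) ≡ 0 (mod 5); the common zeros in that column are the intersection.
  x = 0: f ≡ 0 at y ∈ ∅; g ≡ 0 at y ∈ {3}; common: ∅.
  x = 1: f ≡ 0 at y ∈ {2, 3}; g ≡ 0 at y ∈ {2}; common: {2}.
  x = 2: f ≡ 0 at y ∈ {2, 4}; g ≡ 0 at y ∈ {1}; common: ∅.
  x = 3: f ≡ 0 at y ∈ ∅; g ≡ 0 at y ∈ {0}; common: ∅.
  x = 4: f ≡ 0 at y ∈ {4}; g ≡ 0 at y ∈ {4}; common: {4}.
Collecting: common zeros = {(1, 2), (4, 4)}, so the count is 2.
Comparison with the Bézout bound: 2 ≤ 2 = deg(f)·deg(g), as expected for curves with no common component (the bound is attained).


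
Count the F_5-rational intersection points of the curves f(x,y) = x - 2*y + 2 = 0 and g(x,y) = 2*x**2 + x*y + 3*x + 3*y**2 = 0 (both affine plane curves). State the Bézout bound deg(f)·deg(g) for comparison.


Common zeros: {(2, 2)}; count = 1; Bézout bound = 2.

deg(f) = 1, deg(g) = 2, so Bézout bound = 2.
Scan x ∈ F_5. For each x, list the y ∈ F_5 with f(x, y) ≡ 0 and those with g(x, y) ≡ 0 (mod 5); the common zeros in that column are the intersection.
  x = 0: f ≡ 0 at y ∈ {1}; g ≡ 0 at y ∈ {0}; common: ∅.
  x = 1: f ≡ 0 at y ∈ {4}; g ≡ 0 at y ∈ {0, 3}; common: ∅.
  x = 2: f ≡ 0 at y ∈ {2}; g ≡ 0 at y ∈ {2, 4}; common: {2}.
  x = 3: f ≡ 0 at y ∈ {0}; g ≡ 0 at y ∈ {2}; common: ∅.
  x = 4: f ≡ 0 at y ∈ {3}; g ≡ 0 at y ∈ ∅; common: ∅.
Collecting: common zeros = {(2, 2)}, so the count is 1.
Comparison with the Bézout bound: 1 ≤ 2 = deg(f)·deg(g), as expected for curves with no common component (the affine F_5-count falls short of the bound because intersections may lie at infinity, over extension fields, or carry multiplicity).


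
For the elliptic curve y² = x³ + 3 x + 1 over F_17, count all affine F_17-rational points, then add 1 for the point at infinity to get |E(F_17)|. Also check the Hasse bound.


Affine points = {(0, 1), (0, 16), (2, 7), (2, 10), (4, 3), (4, 14), (7, 5), (7, 12), (9, 3), (9, 14), (14, 4), (14, 13), (15, 2), (15, 15)}; affine count = 14; |E(F_17)| = 15.

Discriminant check: Δ ∝ 4a³ + 27b² = 4·3³ + 27·1² = 4·27 + 27·1 ≡ 16 (mod 17). Nonzero ⇒ E is nonsingular.
For each x ∈ F_17, compute rhs = x³ + 3·x + 1 mod 17, then count y ∈ F_17 with y² ≡ rhs.
  x = 0: rhs = 1, matching y values: 1, 16 (2 points).
  x = 1: rhs = 5, matching y values: none (0 points).
  x = 2: rhs = 15, matching y values: 7, 10 (2 points).
  x = 3: rhs = 3, matching y values: none (0 points).
  x = 4: rhs = 9, matching y values: 3, 14 (2 points).
  x = 5: rhs = 5, matching y values: none (0 points).
  x = 6: rhs = 14, matching y values: none (0 points).
  x = 7: rhs = 8, matching y values: 5, 12 (2 points).
  x = 8: rhs = 10, matching y values: none (0 points).
  x = 9: rhs = 9, matching y values: 3, 14 (2 points).
  x = 10: rhs = 11, matching y values: none (0 points).
  x = 11: rhs = 5, matching y values: none (0 points).
  x = 12: rhs = 14, matching y values: none (0 points).
  x = 13: rhs = 10, matching y values: none (0 points).
  x = 14: rhs = 16, matching y values: 4, 13 (2 points).
  x = 15: rhs = 4, matching y values: 2, 15 (2 points).
  x = 16: rhs = 14, matching y values: none (0 points).
Total affine count: 14.
Full point count |E(F_17)| = 14 + 1 = 15.
Hasse bound: |15 − (17+1)| = |-3| = 3 ≤ 2√17 ≈ 8.2462 ✓.


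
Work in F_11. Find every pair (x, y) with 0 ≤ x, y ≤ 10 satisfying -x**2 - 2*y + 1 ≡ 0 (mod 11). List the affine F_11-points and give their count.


Affine F_11-points: {(0, 6), (1, 0), (2, 4), (3, 7), (4, 9), (5, 10), (6, 10), (7, 9), (8, 7), (9, 4), (10, 0)}; count = 11.

For each of the 121 pairs (x, y) ∈ F_11², evaluate f(x, y) mod 11. Record the zeros.
  x = 0: [0↦1, 1↦10, 2↦8, 3↦6, 4↦4, 5↦2, 6↦0, 7↦9, 8↦7, 9↦5, 10↦3]  zeros at y ∈ {6}
  x = 1: [0↦0, 1↦9, 2↦7, 3↦5, 4↦3, 5↦1, 6↦10, 7↦8, 8↦6, 9↦4, 10↦2]  zeros at y ∈ {0}
  x = 2: [0↦8, 1↦6, 2↦4, 3↦2, 4↦0, 5↦9, 6↦7, 7↦5, 8↦3, 9↦1, 10↦10]  zeros at y ∈ {4}
  x = 3: [0↦3, 1↦1, 2↦10, 3↦8, 4↦6, 5↦4, 6↦2, 7↦0, 8↦9, 9↦7, 10↦5]  zeros at y ∈ {7}
  x = 4: [0↦7, 1↦5, 2↦3, 3↦1, 4↦10, 5↦8, 6↦6, 7↦4, 8↦2, 9↦0, 10↦9]  zeros at y ∈ {9}
  x = 5: [0↦9, 1↦7, 2↦5, 3↦3, 4↦1, 5↦10, 6↦8, 7↦6, 8↦4, 9↦2, 10↦0]  zeros at y ∈ {10}
  x = 6: [0↦9, 1↦7, 2↦5, 3↦3, 4↦1, 5↦10, 6↦8, 7↦6, 8↦4, 9↦2, 10↦0]  zeros at y ∈ {10}
  x = 7: [0↦7, 1↦5, 2↦3, 3↦1, 4↦10, 5↦8, 6↦6, 7↦4, 8↦2, 9↦0, 10↦9]  zeros at y ∈ {9}
  x = 8: [0↦3, 1↦1, 2↦10, 3↦8, 4↦6, 5↦4, 6↦2, 7↦0, 8↦9, 9↦7, 10↦5]  zeros at y ∈ {7}
  x = 9: [0↦8, 1↦6, 2↦4, 3↦2, 4↦0, 5↦9, 6↦7, 7↦5, 8↦3, 9↦1, 10↦10]  zeros at y ∈ {4}
  x = 10: [0↦0, 1↦9, 2↦7, 3↦5, 4↦3, 5↦1, 6↦10, 7↦8, 8↦6, 9↦4, 10↦2]  zeros at y ∈ {0}
Collecting zeros: affine points = {(0, 6), (1, 0), (2, 4), (3, 7), (4, 9), (5, 10), (6, 10), (7, 9), (8, 7), (9, 4), (10, 0)}.
Total count |C(F_11)_aff| = 11.


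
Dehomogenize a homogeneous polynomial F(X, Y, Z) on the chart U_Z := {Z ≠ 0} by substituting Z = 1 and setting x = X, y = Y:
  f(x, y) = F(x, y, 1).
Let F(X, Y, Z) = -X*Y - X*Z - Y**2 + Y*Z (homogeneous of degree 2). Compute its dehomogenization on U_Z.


f(x, y) = -x*y - x - y**2 + y

On U_Z we set Z = 1. Each monomial c·X^i·Y^j·Z^k in F becomes c·x^i·y^j·1^k = c·x^i·y^j.
Substituting Z = 1: F(X, Y, 1) = -x*y - x - y**2 + y.
Note: deg(f) ≤ deg(F) = 2; strict inequality happens when F is divisible by Z (lost terms).


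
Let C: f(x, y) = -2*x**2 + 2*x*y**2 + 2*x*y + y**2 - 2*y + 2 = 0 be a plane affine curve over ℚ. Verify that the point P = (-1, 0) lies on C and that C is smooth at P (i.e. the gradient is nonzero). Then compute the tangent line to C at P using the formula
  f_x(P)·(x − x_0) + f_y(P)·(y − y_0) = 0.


Tangent line at P: 4*x - 4*y + 4 = 0.

Step 1: f(-1, 0) = 0, so P lies on C.
Step 2: partial derivatives
  f_x(x, y) = -4*x + 2*y**2 + 2*y, f_y(x, y) = 4*x*y + 2*x + 2*y - 2.
  f_x(P) = 4, f_y(P) = -4 (gradient nonzero, so P is smooth).
Step 3: tangent line at P: 4·(x − -1) + -4·(y − 0) = 0.
Expanding: 4*x - 4*y + 4 = 0.


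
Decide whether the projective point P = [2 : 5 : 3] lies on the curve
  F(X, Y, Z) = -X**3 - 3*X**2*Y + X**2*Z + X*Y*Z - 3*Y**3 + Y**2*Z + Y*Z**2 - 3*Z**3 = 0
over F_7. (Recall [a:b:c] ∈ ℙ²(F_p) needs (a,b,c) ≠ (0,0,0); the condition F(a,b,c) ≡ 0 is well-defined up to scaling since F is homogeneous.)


F(2,5,3) ≡ 2 (mod 7); P is NOT on the curve.

Evaluate F(2, 5, 3) term-by-term (mod 7).
  -X**3 ↦ -1·8·1·1 = -8
  -3*X**2*Y ↦ -3·4·5·1 = -60
  X**2*Z ↦ 1·4·1·3 = 12
  X*Y*Z ↦ 1·2·5·3 = 30
  -3*Y**3 ↦ -3·1·125·1 = -375
  Y**2*Z ↦ 1·1·25·3 = 75
  Y*Z**2 ↦ 1·1·5·9 = 45
  -3*Z**3 ↦ -3·1·1·27 = -81
Sum: F(2, 5, 3) = (-8) + (-60) + (12) + (30) + (-375) + (75) + (45) + (-81) = -362.
Reducing mod 7: -362 ≡ 2 (mod 7).
Since F(a, b, c) ≡ 2 ≠ 0 (mod 7), P does NOT lie on the curve.


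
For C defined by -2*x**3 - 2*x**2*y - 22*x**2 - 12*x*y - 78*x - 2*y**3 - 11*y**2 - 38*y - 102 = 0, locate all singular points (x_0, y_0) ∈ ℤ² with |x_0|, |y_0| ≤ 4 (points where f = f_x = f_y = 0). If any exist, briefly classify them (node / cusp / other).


Singular points: {(-3, -2)}; classification: cusp.

Compute partial derivatives:
  f_x = -6*x**2 - 4*x*y - 44*x - 12*y - 78.
  f_y = -2*x**2 - 12*x - 6*y**2 - 22*y - 38.
Scan x_0 ∈ {−4, ..., 4}. For each x_0, f_y(x_0, y) is a polynomial in y; find its integer roots y ∈ {−4, ..., 4}, then test f_x and f at those candidates.
  x = -4: f_y(-4, y) = -6*y**2 - 22*y - 22; no integer root y with |y| ≤ 4.
  x = -3: f_y(-3, y) = -6*y**2 - 22*y - 20; vanishes at y ∈ {-2}. (-3, -2): f_x = 0, f = 0 — SINGULAR.
  x = -2: f_y(-2, y) = -6*y**2 - 22*y - 22; no integer root y with |y| ≤ 4.
  x = -1: f_y(-1, y) = -6*y**2 - 22*y - 28; no integer root y with |y| ≤ 4.
  x = 0: f_y(0, y) = -6*y**2 - 22*y - 38; no integer root y with |y| ≤ 4.
  x = 1: f_y(1, y) = -6*y**2 - 22*y - 52; no integer root y with |y| ≤ 4.
  x = 2: f_y(2, y) = -6*y**2 - 22*y - 70; no integer root y with |y| ≤ 4.
  x = 3: f_y(3, y) = -6*y**2 - 22*y - 92; no integer root y with |y| ≤ 4.
  x = 4: f_y(4, y) = -6*y**2 - 22*y - 118; no integer root y with |y| ≤ 4.
Only singular point on the grid: (-3, -2).
Classify: substitute x = -3 + u, y = -2 + v and expand: f = -2*u**3 - 2*u**2*v - 2*v**3 + v**2.
No constant or linear terms (consistent with a singular point). Quadratic part: v**2. Cubic part: -2*u**3 - 2*u**2*v - 2*v**3.
The quadratic part v**2 is a perfect square, so there is a single (double) tangent line v = 0, i.e. y = -2. Restricting the cubic part to that line (v = 0) leaves -2*u**3 ≠ 0, so f is not divisible by v and the branch is v² ≈ 2*u**3 to lowest order — this is a cusp.
Classification: cusp.


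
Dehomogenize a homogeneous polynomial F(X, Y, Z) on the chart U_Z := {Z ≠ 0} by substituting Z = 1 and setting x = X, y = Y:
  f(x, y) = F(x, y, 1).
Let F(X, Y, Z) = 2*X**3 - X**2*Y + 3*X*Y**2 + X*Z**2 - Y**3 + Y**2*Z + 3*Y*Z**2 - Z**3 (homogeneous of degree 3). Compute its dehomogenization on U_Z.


f(x, y) = 2*x**3 - x**2*y + 3*x*y**2 + x - y**3 + y**2 + 3*y - 1

On U_Z we set Z = 1. Each monomial c·X^i·Y^j·Z^k in F becomes c·x^i·y^j·1^k = c·x^i·y^j.
Substituting Z = 1: F(X, Y, 1) = 2*x**3 - x**2*y + 3*x*y**2 + x - y**3 + y**2 + 3*y - 1.
Note: deg(f) ≤ deg(F) = 3; strict inequality happens when F is divisible by Z (lost terms).


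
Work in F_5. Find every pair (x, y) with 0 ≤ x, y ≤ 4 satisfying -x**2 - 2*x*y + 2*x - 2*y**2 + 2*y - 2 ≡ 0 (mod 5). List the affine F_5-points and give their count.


Affine F_5-points: {(3, 0), (3, 3), (4, 0), (4, 2)}; count = 4.

For each of the 25 pairs (x, y) ∈ F_5², evaluate f(x, y) mod 5. Record the zeros.
  x = 0: [0↦3, 1↦3, 2↦4, 3↦1, 4↦4]  zeros at y ∈ ∅
  x = 1: [0↦4, 1↦2, 2↦1, 3↦1, 4↦2]  zeros at y ∈ ∅
  x = 2: [0↦3, 1↦4, 2↦1, 3↦4, 4↦3]  zeros at y ∈ ∅
  x = 3: [0↦0, 1↦4, 2↦4, 3↦0, 4↦2]  zeros at y ∈ {0, 3}
  x = 4: [0↦0, 1↦2, 2↦0, 3↦4, 4↦4]  zeros at y ∈ {0, 2}
Collecting zeros: affine points = {(3, 0), (3, 3), (4, 0), (4, 2)}.
Total count |C(F_5)_aff| = 4.


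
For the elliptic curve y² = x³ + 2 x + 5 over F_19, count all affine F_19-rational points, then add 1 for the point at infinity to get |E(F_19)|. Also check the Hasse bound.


Affine points = {(0, 9), (0, 10), (2, 6), (2, 13), (3, 0), (4, 1), (4, 18), (5, 8), (5, 11), (6, 9), (6, 10), (7, 1), (7, 18), (8, 1), (8, 18), (9, 7), (9, 12), (11, 3), (11, 16), (12, 3), (12, 16), (13, 9), (13, 10), (15, 3), (15, 16)}; affine count = 25; |E(F_19)| = 26.

Discriminant check: Δ ∝ 4a³ + 27b² = 4·2³ + 27·5² = 4·8 + 27·25 ≡ 4 (mod 19). Nonzero ⇒ E is nonsingular.
For each x ∈ F_19, compute rhs = x³ + 2·x + 5 mod 19, then count y ∈ F_19 with y² ≡ rhs.
  x = 0: rhs = 5, matching y values: 9, 10 (2 points).
  x = 1: rhs = 8, matching y values: none (0 points).
  x = 2: rhs = 17, matching y values: 6, 13 (2 points).
  x = 3: rhs = 0, matching y values: 0 (1 points).
  x = 4: rhs = 1, matching y values: 1, 18 (2 points).
  x = 5: rhs = 7, matching y values: 8, 11 (2 points).
  x = 6: rhs = 5, matching y values: 9, 10 (2 points).
  x = 7: rhs = 1, matching y values: 1, 18 (2 points).
  x = 8: rhs = 1, matching y values: 1, 18 (2 points).
  x = 9: rhs = 11, matching y values: 7, 12 (2 points).
  x = 10: rhs = 18, matching y values: none (0 points).
  x = 11: rhs = 9, matching y values: 3, 16 (2 points).
  x = 12: rhs = 9, matching y values: 3, 16 (2 points).
  x = 13: rhs = 5, matching y values: 9, 10 (2 points).
  x = 14: rhs = 3, matching y values: none (0 points).
  x = 15: rhs = 9, matching y values: 3, 16 (2 points).
  x = 16: rhs = 10, matching y values: none (0 points).
  x = 17: rhs = 12, matching y values: none (0 points).
  x = 18: rhs = 2, matching y values: none (0 points).
Total affine count: 25.
Full point count |E(F_19)| = 25 + 1 = 26.
Hasse bound: |26 − (19+1)| = |6| = 6 ≤ 2√19 ≈ 8.7178 ✓.


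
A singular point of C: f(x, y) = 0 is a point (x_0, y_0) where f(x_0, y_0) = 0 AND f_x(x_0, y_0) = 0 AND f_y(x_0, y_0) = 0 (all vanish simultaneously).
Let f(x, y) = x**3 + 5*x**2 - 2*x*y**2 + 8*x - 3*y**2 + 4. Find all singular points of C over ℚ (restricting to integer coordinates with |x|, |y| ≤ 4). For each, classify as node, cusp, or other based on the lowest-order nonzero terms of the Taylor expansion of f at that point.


Singular points: {(-2, 0)}; classification: node.

Compute partial derivatives:
  f_x = 3*x**2 + 10*x - 2*y**2 + 8.
  f_y = -4*x*y - 6*y.
Scan x_0 ∈ {−4, ..., 4}. For each x_0, f_y(x_0, y) is a polynomial in y; find its integer roots y ∈ {−4, ..., 4}, then test f_x and f at those candidates.
  x = -4: f_y(-4, y) = 10*y; vanishes at y ∈ {0}. (-4, 0): f_x = 16 ≠ 0.
  x = -3: f_y(-3, y) = 6*y; vanishes at y ∈ {0}. (-3, 0): f_x = 5 ≠ 0.
  x = -2: f_y(-2, y) = 2*y; vanishes at y ∈ {0}. (-2, 0): f_x = 0, f = 0 — SINGULAR.
  x = -1: f_y(-1, y) = -2*y; vanishes at y ∈ {0}. (-1, 0): f_x = 1 ≠ 0.
  x = 0: f_y(0, y) = -6*y; vanishes at y ∈ {0}. (0, 0): f_x = 8 ≠ 0.
  x = 1: f_y(1, y) = -10*y; vanishes at y ∈ {0}. (1, 0): f_x = 21 ≠ 0.
  x = 2: f_y(2, y) = -14*y; vanishes at y ∈ {0}. (2, 0): f_x = 40 ≠ 0.
  x = 3: f_y(3, y) = -18*y; vanishes at y ∈ {0}. (3, 0): f_x = 65 ≠ 0.
  x = 4: f_y(4, y) = -22*y; vanishes at y ∈ {0}. (4, 0): f_x = 96 ≠ 0.
Only singular point on the grid: (-2, 0).
Classify: substitute x = -2 + u, y = 0 + v and expand: f = u**3 - u**2 - 2*u*v**2 + v**2.
No constant or linear terms (consistent with a singular point). Quadratic part: -u**2 + v**2. Cubic part: u**3 - 2*u*v**2.
The quadratic part v**2 - u**2 = (v − u)(v + u) splits into two distinct linear factors, so there are two distinct tangent lines y − 0 = ±(x − -2) — this is a node (ordinary double point).
Classification: node.


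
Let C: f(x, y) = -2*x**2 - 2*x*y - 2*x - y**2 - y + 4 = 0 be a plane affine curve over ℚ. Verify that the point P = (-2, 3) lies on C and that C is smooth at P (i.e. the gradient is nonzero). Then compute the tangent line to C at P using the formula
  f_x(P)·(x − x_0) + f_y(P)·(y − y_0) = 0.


Tangent line at P: 9 - 3*y = 0.

Step 1: f(-2, 3) = 0, so P lies on C.
Step 2: partial derivatives
  f_x(x, y) = -4*x - 2*y - 2, f_y(x, y) = -2*x - 2*y - 1.
  f_x(P) = 0, f_y(P) = -3 (gradient nonzero, so P is smooth).
Step 3: tangent line at P: 0·(x − -2) + -3·(y − 3) = 0.
Expanding: 9 - 3*y = 0.


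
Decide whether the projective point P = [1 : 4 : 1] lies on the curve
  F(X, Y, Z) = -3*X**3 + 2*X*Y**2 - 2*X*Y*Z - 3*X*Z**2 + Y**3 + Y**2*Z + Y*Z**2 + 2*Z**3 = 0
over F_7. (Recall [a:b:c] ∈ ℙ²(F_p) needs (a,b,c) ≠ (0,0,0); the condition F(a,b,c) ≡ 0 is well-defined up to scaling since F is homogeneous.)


F(1,4,1) ≡ 6 (mod 7); P is NOT on the curve.

Evaluate F(1, 4, 1) term-by-term (mod 7).
  -3*X**3 ↦ -3·1·1·1 = -3
  2*X*Y**2 ↦ 2·1·16·1 = 32
  -2*X*Y*Z ↦ -2·1·4·1 = -8
  -3*X*Z**2 ↦ -3·1·1·1 = -3
  Y**3 ↦ 1·1·64·1 = 64
  Y**2*Z ↦ 1·1·16·1 = 16
  Y*Z**2 ↦ 1·1·4·1 = 4
  2*Z**3 ↦ 2·1·1·1 = 2
Sum: F(1, 4, 1) = (-3) + (32) + (-8) + (-3) + (64) + (16) + (4) + (2) = 104.
Reducing mod 7: 104 ≡ 6 (mod 7).
Since F(a, b, c) ≡ 6 ≠ 0 (mod 7), P does NOT lie on the curve.


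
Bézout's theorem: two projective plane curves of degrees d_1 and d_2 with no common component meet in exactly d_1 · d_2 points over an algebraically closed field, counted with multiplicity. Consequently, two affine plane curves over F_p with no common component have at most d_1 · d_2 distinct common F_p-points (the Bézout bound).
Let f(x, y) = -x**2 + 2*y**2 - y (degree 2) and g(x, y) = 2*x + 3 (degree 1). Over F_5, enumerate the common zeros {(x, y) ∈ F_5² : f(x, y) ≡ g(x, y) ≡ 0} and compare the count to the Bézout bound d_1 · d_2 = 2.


Common zeros: {(1, 1), (1, 2)}; count = 2; Bézout bound = 2.

deg(f) = 2, deg(g) = 1, so Bézout bound = 2.
Scan x ∈ F_5. For each x, list the y ∈ F_5 with f(x, y) ≡ 0 and those with g(x, y) ≡ 0 (mod 5); the common zeros in that column are the intersection.
  x = 0: f ≡ 0 at y ∈ {0, 3}; g ≡ 0 at y ∈ ∅; common: ∅.
  x = 1: f ≡ 0 at y ∈ {1, 2}; g ≡ 0 at y ∈ {0, 1, 2, 3, 4}; common: {1, 2}.
  x = 2: f ≡ 0 at y ∈ ∅; g ≡ 0 at y ∈ ∅; common: ∅.
  x = 3: f ≡ 0 at y ∈ ∅; g ≡ 0 at y ∈ ∅; common: ∅.
  x = 4: f ≡ 0 at y ∈ {1, 2}; g ≡ 0 at y ∈ ∅; common: ∅.
Collecting: common zeros = {(1, 1), (1, 2)}, so the count is 2.
Comparison with the Bézout bound: 2 ≤ 2 = deg(f)·deg(g), as expected for curves with no common component (the bound is attained).


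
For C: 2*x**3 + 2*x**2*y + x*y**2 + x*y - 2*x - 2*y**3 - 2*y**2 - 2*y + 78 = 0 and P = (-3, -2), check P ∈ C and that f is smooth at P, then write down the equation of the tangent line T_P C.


Tangent line at P: 78*x + 9*y + 252 = 0.

Step 1: f(-3, -2) = 0, so P lies on C.
Step 2: partial derivatives
  f_x(x, y) = 6*x**2 + 4*x*y + y**2 + y - 2, f_y(x, y) = 2*x**2 + 2*x*y + x - 6*y**2 - 4*y - 2.
  f_x(P) = 78, f_y(P) = 9 (gradient nonzero, so P is smooth).
Step 3: tangent line at P: 78·(x − -3) + 9·(y − -2) = 0.
Expanding: 78*x + 9*y + 252 = 0.


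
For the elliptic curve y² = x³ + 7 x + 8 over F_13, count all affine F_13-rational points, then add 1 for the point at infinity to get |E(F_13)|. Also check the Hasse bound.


Affine points = {(1, 4), (1, 9), (2, 2), (2, 11), (3, 2), (3, 11), (4, 3), (4, 10), (5, 5), (5, 8), (7, 6), (7, 7), (8, 2), (8, 11), (10, 5), (10, 8), (11, 5), (11, 8), (12, 0)}; affine count = 19; |E(F_13)| = 20.

Discriminant check: Δ ∝ 4a³ + 27b² = 4·7³ + 27·8² = 4·343 + 27·64 ≡ 6 (mod 13). Nonzero ⇒ E is nonsingular.
For each x ∈ F_13, compute rhs = x³ + 7·x + 8 mod 13, then count y ∈ F_13 with y² ≡ rhs.
  x = 0: rhs = 8, matching y values: none (0 points).
  x = 1: rhs = 3, matching y values: 4, 9 (2 points).
  x = 2: rhs = 4, matching y values: 2, 11 (2 points).
  x = 3: rhs = 4, matching y values: 2, 11 (2 points).
  x = 4: rhs = 9, matching y values: 3, 10 (2 points).
  x = 5: rhs = 12, matching y values: 5, 8 (2 points).
  x = 6: rhs = 6, matching y values: none (0 points).
  x = 7: rhs = 10, matching y values: 6, 7 (2 points).
  x = 8: rhs = 4, matching y values: 2, 11 (2 points).
  x = 9: rhs = 7, matching y values: none (0 points).
  x = 10: rhs = 12, matching y values: 5, 8 (2 points).
  x = 11: rhs = 12, matching y values: 5, 8 (2 points).
  x = 12: rhs = 0, matching y values: 0 (1 points).
Total affine count: 19.
Full point count |E(F_13)| = 19 + 1 = 20.
Hasse bound: |20 − (13+1)| = |6| = 6 ≤ 2√13 ≈ 7.2111 ✓.


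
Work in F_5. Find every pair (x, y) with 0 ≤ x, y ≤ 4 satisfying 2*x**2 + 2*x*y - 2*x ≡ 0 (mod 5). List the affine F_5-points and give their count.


Affine F_5-points: {(0, 0), (0, 1), (0, 2), (0, 3), (0, 4), (1, 0), (2, 4), (3, 3), (4, 2)}; count = 9.

For each of the 25 pairs (x, y) ∈ F_5², evaluate f(x, y) mod 5. Record the zeros.
  x = 0: [0↦0, 1↦0, 2↦0, 3↦0, 4↦0]  zeros at y ∈ {0, 1, 2, 3, 4}
  x = 1: [0↦0, 1↦2, 2↦4, 3↦1, 4↦3]  zeros at y ∈ {0}
  x = 2: [0↦4, 1↦3, 2↦2, 3↦1, 4↦0]  zeros at y ∈ {4}
  x = 3: [0↦2, 1↦3, 2↦4, 3↦0, 4↦1]  zeros at y ∈ {3}
  x = 4: [0↦4, 1↦2, 2↦0, 3↦3, 4↦1]  zeros at y ∈ {2}
Collecting zeros: affine points = {(0, 0), (0, 1), (0, 2), (0, 3), (0, 4), (1, 0), (2, 4), (3, 3), (4, 2)}.
Total count |C(F_5)_aff| = 9.


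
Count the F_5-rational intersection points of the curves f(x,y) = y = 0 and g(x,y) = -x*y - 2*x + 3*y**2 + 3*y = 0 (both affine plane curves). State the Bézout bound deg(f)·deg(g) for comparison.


Common zeros: {(0, 0)}; count = 1; Bézout bound = 2.

deg(f) = 1, deg(g) = 2, so Bézout bound = 2.
Scan x ∈ F_5. For each x, list the y ∈ F_5 with f(x, y) ≡ 0 and those with g(x, y) ≡ 0 (mod 5); the common zeros in that column are the intersection.
  x = 0: f ≡ 0 at y ∈ {0}; g ≡ 0 at y ∈ {0, 4}; common: {0}.
  x = 1: f ≡ 0 at y ∈ {0}; g ≡ 0 at y ∈ ∅; common: ∅.
  x = 2: f ≡ 0 at y ∈ {0}; g ≡ 0 at y ∈ {1, 2}; common: ∅.
  x = 3: f ≡ 0 at y ∈ {0}; g ≡ 0 at y ∈ ∅; common: ∅.
  x = 4: f ≡ 0 at y ∈ {0}; g ≡ 0 at y ∈ ∅; common: ∅.
Collecting: common zeros = {(0, 0)}, so the count is 1.
Comparison with the Bézout bound: 1 ≤ 2 = deg(f)·deg(g), as expected for curves with no common component (the affine F_5-count falls short of the bound because intersections may lie at infinity, over extension fields, or carry multiplicity).


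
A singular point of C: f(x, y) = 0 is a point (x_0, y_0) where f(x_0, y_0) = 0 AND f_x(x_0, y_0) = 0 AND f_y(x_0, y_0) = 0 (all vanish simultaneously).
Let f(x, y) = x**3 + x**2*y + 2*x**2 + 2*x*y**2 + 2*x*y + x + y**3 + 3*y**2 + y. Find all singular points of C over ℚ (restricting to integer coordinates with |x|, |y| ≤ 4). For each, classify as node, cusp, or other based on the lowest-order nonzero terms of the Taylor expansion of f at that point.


Singular points: {(-1, 0)}; classification: node.

Compute partial derivatives:
  f_x = 3*x**2 + 2*x*y + 4*x + 2*y**2 + 2*y + 1.
  f_y = x**2 + 4*x*y + 2*x + 3*y**2 + 6*y + 1.
Scan x_0 ∈ {−4, ..., 4}. For each x_0, f_y(x_0, y) is a polynomial in y; find its integer roots y ∈ {−4, ..., 4}, then test f_x and f at those candidates.
  x = -4: f_y(-4, y) = 3*y**2 - 10*y + 9; no integer root y with |y| ≤ 4.
  x = -3: f_y(-3, y) = 3*y**2 - 6*y + 4; no integer root y with |y| ≤ 4.
  x = -2: f_y(-2, y) = 3*y**2 - 2*y + 1; no integer root y with |y| ≤ 4.
  x = -1: f_y(-1, y) = 3*y**2 + 2*y; vanishes at y ∈ {0}. (-1, 0): f_x = 0, f = 0 — SINGULAR.
  x = 0: f_y(0, y) = 3*y**2 + 6*y + 1; no integer root y with |y| ≤ 4.
  x = 1: f_y(1, y) = 3*y**2 + 10*y + 4; no integer root y with |y| ≤ 4.
  x = 2: f_y(2, y) = 3*y**2 + 14*y + 9; no integer root y with |y| ≤ 4.
  x = 3: f_y(3, y) = 3*y**2 + 18*y + 16; no integer root y with |y| ≤ 4.
  x = 4: f_y(4, y) = 3*y**2 + 22*y + 25; no integer root y with |y| ≤ 4.
Only singular point on the grid: (-1, 0).
Classify: substitute x = -1 + u, y = 0 + v and expand: f = u**3 + u**2*v - u**2 + 2*u*v**2 + v**3 + v**2.
No constant or linear terms (consistent with a singular point). Quadratic part: -u**2 + v**2. Cubic part: u**3 + u**2*v + 2*u*v**2 + v**3.
The quadratic part v**2 - u**2 = (v − u)(v + u) splits into two distinct linear factors, so there are two distinct tangent lines y − 0 = ±(x − -1) — this is a node (ordinary double point).
Classification: node.
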